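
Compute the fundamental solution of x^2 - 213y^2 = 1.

First expand sqrt(213) as a continued fraction. With x_i = (sqrt(213) + m_i)/d_i and (m_0, d_0) = (0, 1): a_0 = floor(sqrt(213)) = 14, since 14^2 = 196 <= 213 < 225 = 15^2.
Iterate m_{i+1} = d_i*a_i - m_i, d_{i+1} = (213 - m_{i+1}^2)/d_i, a_{i+1} = floor((a_0 + m_{i+1})/d_{i+1}):
  m_1 = 1*14 - 0 = 14, d_1 = (213 - 14^2)/1 = 17/1 = 17, a_1 = floor((14 + 14)/17) = 1.
  m_2 = 17*1 - 14 = 3, d_2 = (213 - 3^2)/17 = 204/17 = 12, a_2 = floor((14 + 3)/12) = 1.
  m_3 = 12*1 - 3 = 9, d_3 = (213 - 9^2)/12 = 132/12 = 11, a_3 = floor((14 + 9)/11) = 2.
  m_4 = 11*2 - 9 = 13, d_4 = (213 - 13^2)/11 = 44/11 = 4, a_4 = floor((14 + 13)/4) = 6.
  m_5 = 4*6 - 13 = 11, d_5 = (213 - 11^2)/4 = 92/4 = 23, a_5 = floor((14 + 11)/23) = 1.
  m_6 = 23*1 - 11 = 12, d_6 = (213 - 12^2)/23 = 69/23 = 3, a_6 = floor((14 + 12)/3) = 8.
  m_7 = 3*8 - 12 = 12, d_7 = (213 - 12^2)/3 = 69/3 = 23, a_7 = floor((14 + 12)/23) = 1.
  m_8 = 23*1 - 12 = 11, d_8 = (213 - 11^2)/23 = 92/23 = 4, a_8 = floor((14 + 11)/4) = 6.
  m_9 = 4*6 - 11 = 13, d_9 = (213 - 13^2)/4 = 44/4 = 11, a_9 = floor((14 + 13)/11) = 2.
  m_10 = 11*2 - 13 = 9, d_10 = (213 - 9^2)/11 = 132/11 = 12, a_10 = floor((14 + 9)/12) = 1.
  m_11 = 12*1 - 9 = 3, d_11 = (213 - 3^2)/12 = 204/12 = 17, a_11 = floor((14 + 3)/17) = 1.
  m_12 = 17*1 - 3 = 14, d_12 = (213 - 14^2)/17 = 17/17 = 1, a_12 = floor((14 + 14)/1) = 28.
  m_13 = 1*28 - 14 = 14, d_13 = (213 - 14^2)/1 = 17/1 = 17: (m_13, d_13) = (m_1, d_1) = (14, 17), so from here the quotients repeat a_1, ..., a_12; the period length is 12.
So sqrt(213) = [14; (1, 1, 2, 6, 1, 8, 1, 6, 2, 1, 1, 28)] with period length k = 12.
k is even, so the fundamental solution of x^2 - 213y^2 = 1 is (p_{k-1}, q_{k-1}) = (p_11, q_11); compute convergents through index 11.
Convergents (p_i = a_i*p_{i-1} + p_{i-2}, q_i = a_i*q_{i-1} + q_{i-2} with p_{-2}=0, p_{-1}=1, q_{-2}=1, q_{-1}=0):
  i=0: a_0=14, p_0 = 14*1 + 0 = 14, q_0 = 14*0 + 1 = 1.
  i=1: a_1=1, p_1 = 1*14 + 1 = 15, q_1 = 1*1 + 0 = 1.
  i=2: a_2=1, p_2 = 1*15 + 14 = 29, q_2 = 1*1 + 1 = 2.
  i=3: a_3=2, p_3 = 2*29 + 15 = 73, q_3 = 2*2 + 1 = 5.
  i=4: a_4=6, p_4 = 6*73 + 29 = 467, q_4 = 6*5 + 2 = 32.
  i=5: a_5=1, p_5 = 1*467 + 73 = 540, q_5 = 1*32 + 5 = 37.
  i=6: a_6=8, p_6 = 8*540 + 467 = 4787, q_6 = 8*37 + 32 = 328.
  i=7: a_7=1, p_7 = 1*4787 + 540 = 5327, q_7 = 1*328 + 37 = 365.
  i=8: a_8=6, p_8 = 6*5327 + 4787 = 36749, q_8 = 6*365 + 328 = 2518.
  i=9: a_9=2, p_9 = 2*36749 + 5327 = 78825, q_9 = 2*2518 + 365 = 5401.
  i=10: a_10=1, p_10 = 1*78825 + 36749 = 115574, q_10 = 1*5401 + 2518 = 7919.
  i=11: a_11=1, p_11 = 1*115574 + 78825 = 194399, q_11 = 1*7919 + 5401 = 13320.
Check: 194399^2 - 213*13320^2 = 37790971201 - 37790971200 = 1, so (x, y) = (194399, 13320) solves the equation, and by the theorem it is the least positive solution.

(x, y) = (194399, 13320)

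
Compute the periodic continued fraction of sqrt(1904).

[43; (1, 1, 1, 2, 1, 4, 1, 2, 1, 1, 1, 86)]

Write x_i = (sqrt(1904) + m_i)/d_i with (m_0, d_0) = (0, 1). a_0 = floor(sqrt(1904)) = 43, since 43^2 = 1849 <= 1904 < 1936 = 44^2.
Iterate m_{i+1} = d_i*a_i - m_i, d_{i+1} = (1904 - m_{i+1}^2)/d_i, a_{i+1} = floor((a_0 + m_{i+1})/d_{i+1}):
  m_1 = 1*43 - 0 = 43, d_1 = (1904 - 43^2)/1 = 55/1 = 55, a_1 = floor((43 + 43)/55) = 1.
  m_2 = 55*1 - 43 = 12, d_2 = (1904 - 12^2)/55 = 1760/55 = 32, a_2 = floor((43 + 12)/32) = 1.
  m_3 = 32*1 - 12 = 20, d_3 = (1904 - 20^2)/32 = 1504/32 = 47, a_3 = floor((43 + 20)/47) = 1.
  m_4 = 47*1 - 20 = 27, d_4 = (1904 - 27^2)/47 = 1175/47 = 25, a_4 = floor((43 + 27)/25) = 2.
  m_5 = 25*2 - 27 = 23, d_5 = (1904 - 23^2)/25 = 1375/25 = 55, a_5 = floor((43 + 23)/55) = 1.
  m_6 = 55*1 - 23 = 32, d_6 = (1904 - 32^2)/55 = 880/55 = 16, a_6 = floor((43 + 32)/16) = 4.
  m_7 = 16*4 - 32 = 32, d_7 = (1904 - 32^2)/16 = 880/16 = 55, a_7 = floor((43 + 32)/55) = 1.
  m_8 = 55*1 - 32 = 23, d_8 = (1904 - 23^2)/55 = 1375/55 = 25, a_8 = floor((43 + 23)/25) = 2.
  m_9 = 25*2 - 23 = 27, d_9 = (1904 - 27^2)/25 = 1175/25 = 47, a_9 = floor((43 + 27)/47) = 1.
  m_10 = 47*1 - 27 = 20, d_10 = (1904 - 20^2)/47 = 1504/47 = 32, a_10 = floor((43 + 20)/32) = 1.
  m_11 = 32*1 - 20 = 12, d_11 = (1904 - 12^2)/32 = 1760/32 = 55, a_11 = floor((43 + 12)/55) = 1.
  m_12 = 55*1 - 12 = 43, d_12 = (1904 - 43^2)/55 = 55/55 = 1, a_12 = floor((43 + 43)/1) = 86.
  m_13 = 1*86 - 43 = 43, d_13 = (1904 - 43^2)/1 = 55/1 = 55: (m_13, d_13) = (m_1, d_1) = (43, 55), so from here the quotients repeat a_1, ..., a_12; the period length is 12.
Hence the expansion of sqrt(1904) is a_0 = 43 followed by the repeating block 1, 1, 1, 2, 1, 4, 1, 2, 1, 1, 1, 86 (period 12).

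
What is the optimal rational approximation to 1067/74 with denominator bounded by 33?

Expand x = 1067/74 as a continued fraction with the Euclidean algorithm:
  1067 = 14*74 + 31, so a_0 = 14.
  74 = 2*31 + 12, so a_1 = 2.
  31 = 2*12 + 7, so a_2 = 2.
  12 = 1*7 + 5, so a_3 = 1.
  7 = 1*5 + 2, so a_4 = 1.
  5 = 2*2 + 1, so a_5 = 2.
  2 = 2*1 + 0, so a_6 = 2.
so x = [14; 2, 2, 1, 1, 2, 2].
Convergents (p_i = a_i*p_{i-1} + p_{i-2}, q_i = a_i*q_{i-1} + q_{i-2} with p_{-2}=0, p_{-1}=1, q_{-2}=1, q_{-1}=0), until the denominator exceeds 33:
  i=0: a_0=14, p_0 = 14*1 + 0 = 14, q_0 = 14*0 + 1 = 1.
  i=1: a_1=2, p_1 = 2*14 + 1 = 29, q_1 = 2*1 + 0 = 2.
  i=2: a_2=2, p_2 = 2*29 + 14 = 72, q_2 = 2*2 + 1 = 5.
  i=3: a_3=1, p_3 = 1*72 + 29 = 101, q_3 = 1*5 + 2 = 7.
  i=4: a_4=1, p_4 = 1*101 + 72 = 173, q_4 = 1*7 + 5 = 12.
  i=5: a_5=2, p_5 = 2*173 + 101 = 447, q_5 = 2*12 + 7 = 31.
  i=6: a_6=2, p_6 = 2*447 + 173 = 1067, q_6 = 2*31 + 12 = 74.
q_6 = 74 > 33, so the last convergent with denominator <= 33 is p_5/q_5 = 447/31.
The closest fraction with denominator <= 33 is either p_5/q_5 or the intermediate fraction (k*p_5 + p_4)/(k*q_5 + q_4) with the largest k >= 1 whose denominator stays <= 33; these approach x as k grows, and every other convergent or intermediate fraction in range is farther away.
Largest k: floor((33 - q_4)/q_5) = floor((33 - 12)/31) = 0.
Since k = 0, no intermediate fraction beyond p_5/q_5 has denominator <= 33, so the convergent 447/31 is the closest (its error is |1067*31 - 447*74|/(74*31) = 1/2294).

447/31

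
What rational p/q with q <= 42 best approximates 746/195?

Expand x = 746/195 as a continued fraction with the Euclidean algorithm:
  746 = 3*195 + 161, so a_0 = 3.
  195 = 1*161 + 34, so a_1 = 1.
  161 = 4*34 + 25, so a_2 = 4.
  34 = 1*25 + 9, so a_3 = 1.
  25 = 2*9 + 7, so a_4 = 2.
  9 = 1*7 + 2, so a_5 = 1.
  7 = 3*2 + 1, so a_6 = 3.
  2 = 2*1 + 0, so a_7 = 2.
so x = [3; 1, 4, 1, 2, 1, 3, 2].
Convergents (p_i = a_i*p_{i-1} + p_{i-2}, q_i = a_i*q_{i-1} + q_{i-2} with p_{-2}=0, p_{-1}=1, q_{-2}=1, q_{-1}=0), until the denominator exceeds 42:
  i=0: a_0=3, p_0 = 3*1 + 0 = 3, q_0 = 3*0 + 1 = 1.
  i=1: a_1=1, p_1 = 1*3 + 1 = 4, q_1 = 1*1 + 0 = 1.
  i=2: a_2=4, p_2 = 4*4 + 3 = 19, q_2 = 4*1 + 1 = 5.
  i=3: a_3=1, p_3 = 1*19 + 4 = 23, q_3 = 1*5 + 1 = 6.
  i=4: a_4=2, p_4 = 2*23 + 19 = 65, q_4 = 2*6 + 5 = 17.
  i=5: a_5=1, p_5 = 1*65 + 23 = 88, q_5 = 1*17 + 6 = 23.
  i=6: a_6=3, p_6 = 3*88 + 65 = 329, q_6 = 3*23 + 17 = 86.
q_6 = 86 > 42, so the last convergent with denominator <= 42 is p_5/q_5 = 88/23.
The closest fraction with denominator <= 42 is either p_5/q_5 or the intermediate fraction (k*p_5 + p_4)/(k*q_5 + q_4) with the largest k >= 1 whose denominator stays <= 42; these approach x as k grows, and every other convergent or intermediate fraction in range is farther away.
Largest k: floor((42 - q_4)/q_5) = floor((42 - 17)/23) = 1.
That gives (1*88 + 65)/(1*23 + 17) = 153/40.
Compare the errors: |x - 88/23| = |746*23 - 88*195|/(195*23) = 2/4485, and |x - 153/40| = |746*40 - 153*195|/(195*40) = 5/7800.
Cross-multiplying, 2*7800 = 15600 < 22425 = 5*4485, so 2/4485 is smaller: the convergent 88/23 is closer to x than 153/40.

88/23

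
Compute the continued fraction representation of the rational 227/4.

Run the Euclidean algorithm on 227 and 4; the successive quotients are the partial quotients a_0, a_1, ... (each step inverts the fractional part left over by the previous one):
  227 = 56*4 + 3, so a_0 = 56.
  4 = 1*3 + 1, so a_1 = 1.
  3 = 3*1 + 0, so a_2 = 3.
The remainder reaches 0 after 3 divisions, so the expansion has 3 partial quotients, read off in order.

[56; 1, 3]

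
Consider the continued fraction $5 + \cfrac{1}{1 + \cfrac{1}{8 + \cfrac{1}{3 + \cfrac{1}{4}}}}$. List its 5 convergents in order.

5/1, 6/1, 53/9, 165/28, 713/121

Using the convergent recurrence p_i = a_i*p_{i-1} + p_{i-2}, q_i = a_i*q_{i-1} + q_{i-2} with p_{-2}=0, p_{-1}=1, q_{-2}=1, q_{-1}=0:
  i=0: a_0=5, p_0 = 5*1 + 0 = 5, q_0 = 5*0 + 1 = 1.
  i=1: a_1=1, p_1 = 1*5 + 1 = 6, q_1 = 1*1 + 0 = 1.
  i=2: a_2=8, p_2 = 8*6 + 5 = 53, q_2 = 8*1 + 1 = 9.
  i=3: a_3=3, p_3 = 3*53 + 6 = 165, q_3 = 3*9 + 1 = 28.
  i=4: a_4=4, p_4 = 4*165 + 53 = 713, q_4 = 4*28 + 9 = 121.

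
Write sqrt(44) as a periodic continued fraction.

[6; (1, 1, 1, 2, 1, 1, 1, 12)]

Write x_i = (sqrt(44) + m_i)/d_i with (m_0, d_0) = (0, 1). a_0 = floor(sqrt(44)) = 6, since 6^2 = 36 <= 44 < 49 = 7^2.
Iterate m_{i+1} = d_i*a_i - m_i, d_{i+1} = (44 - m_{i+1}^2)/d_i, a_{i+1} = floor((a_0 + m_{i+1})/d_{i+1}):
  m_1 = 1*6 - 0 = 6, d_1 = (44 - 6^2)/1 = 8/1 = 8, a_1 = floor((6 + 6)/8) = 1.
  m_2 = 8*1 - 6 = 2, d_2 = (44 - 2^2)/8 = 40/8 = 5, a_2 = floor((6 + 2)/5) = 1.
  m_3 = 5*1 - 2 = 3, d_3 = (44 - 3^2)/5 = 35/5 = 7, a_3 = floor((6 + 3)/7) = 1.
  m_4 = 7*1 - 3 = 4, d_4 = (44 - 4^2)/7 = 28/7 = 4, a_4 = floor((6 + 4)/4) = 2.
  m_5 = 4*2 - 4 = 4, d_5 = (44 - 4^2)/4 = 28/4 = 7, a_5 = floor((6 + 4)/7) = 1.
  m_6 = 7*1 - 4 = 3, d_6 = (44 - 3^2)/7 = 35/7 = 5, a_6 = floor((6 + 3)/5) = 1.
  m_7 = 5*1 - 3 = 2, d_7 = (44 - 2^2)/5 = 40/5 = 8, a_7 = floor((6 + 2)/8) = 1.
  m_8 = 8*1 - 2 = 6, d_8 = (44 - 6^2)/8 = 8/8 = 1, a_8 = floor((6 + 6)/1) = 12.
  m_9 = 1*12 - 6 = 6, d_9 = (44 - 6^2)/1 = 8/1 = 8: (m_9, d_9) = (m_1, d_1) = (6, 8), so from here the quotients repeat a_1, ..., a_8; the period length is 8.
Hence the expansion of sqrt(44) is a_0 = 6 followed by the repeating block 1, 1, 1, 2, 1, 1, 1, 12 (period 8).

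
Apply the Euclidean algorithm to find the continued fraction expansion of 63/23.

[2; 1, 2, 1, 5]

Run the Euclidean algorithm on 63 and 23; the successive quotients are the partial quotients a_0, a_1, ... (each step inverts the fractional part left over by the previous one):
  63 = 2*23 + 17, so a_0 = 2.
  23 = 1*17 + 6, so a_1 = 1.
  17 = 2*6 + 5, so a_2 = 2.
  6 = 1*5 + 1, so a_3 = 1.
  5 = 5*1 + 0, so a_4 = 5.
The remainder reaches 0 after 5 divisions, so the expansion has 5 partial quotients, read off in order.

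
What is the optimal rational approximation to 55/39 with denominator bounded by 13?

Expand x = 55/39 as a continued fraction with the Euclidean algorithm:
  55 = 1*39 + 16, so a_0 = 1.
  39 = 2*16 + 7, so a_1 = 2.
  16 = 2*7 + 2, so a_2 = 2.
  7 = 3*2 + 1, so a_3 = 3.
  2 = 2*1 + 0, so a_4 = 2.
so x = [1; 2, 2, 3, 2].
Convergents (p_i = a_i*p_{i-1} + p_{i-2}, q_i = a_i*q_{i-1} + q_{i-2} with p_{-2}=0, p_{-1}=1, q_{-2}=1, q_{-1}=0), until the denominator exceeds 13:
  i=0: a_0=1, p_0 = 1*1 + 0 = 1, q_0 = 1*0 + 1 = 1.
  i=1: a_1=2, p_1 = 2*1 + 1 = 3, q_1 = 2*1 + 0 = 2.
  i=2: a_2=2, p_2 = 2*3 + 1 = 7, q_2 = 2*2 + 1 = 5.
  i=3: a_3=3, p_3 = 3*7 + 3 = 24, q_3 = 3*5 + 2 = 17.
q_3 = 17 > 13, so the last convergent with denominator <= 13 is p_2/q_2 = 7/5.
The closest fraction with denominator <= 13 is either p_2/q_2 or the intermediate fraction (k*p_2 + p_1)/(k*q_2 + q_1) with the largest k >= 1 whose denominator stays <= 13; these approach x as k grows, and every other convergent or intermediate fraction in range is farther away.
Largest k: floor((13 - q_1)/q_2) = floor((13 - 2)/5) = 2.
That gives (2*7 + 3)/(2*5 + 2) = 17/12.
Compare the errors: |x - 7/5| = |55*5 - 7*39|/(39*5) = 2/195, and |x - 17/12| = |55*12 - 17*39|/(39*12) = 3/468.
Cross-multiplying, 3*195 = 585 < 936 = 2*468, so 3/468 is smaller: the intermediate fraction 17/12 is closer to x than 7/5.

17/12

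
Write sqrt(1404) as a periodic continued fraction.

[37; (2, 7, 1, 4, 1, 7, 2, 74)]

Write x_i = (sqrt(1404) + m_i)/d_i with (m_0, d_0) = (0, 1). a_0 = floor(sqrt(1404)) = 37, since 37^2 = 1369 <= 1404 < 1444 = 38^2.
Iterate m_{i+1} = d_i*a_i - m_i, d_{i+1} = (1404 - m_{i+1}^2)/d_i, a_{i+1} = floor((a_0 + m_{i+1})/d_{i+1}):
  m_1 = 1*37 - 0 = 37, d_1 = (1404 - 37^2)/1 = 35/1 = 35, a_1 = floor((37 + 37)/35) = 2.
  m_2 = 35*2 - 37 = 33, d_2 = (1404 - 33^2)/35 = 315/35 = 9, a_2 = floor((37 + 33)/9) = 7.
  m_3 = 9*7 - 33 = 30, d_3 = (1404 - 30^2)/9 = 504/9 = 56, a_3 = floor((37 + 30)/56) = 1.
  m_4 = 56*1 - 30 = 26, d_4 = (1404 - 26^2)/56 = 728/56 = 13, a_4 = floor((37 + 26)/13) = 4.
  m_5 = 13*4 - 26 = 26, d_5 = (1404 - 26^2)/13 = 728/13 = 56, a_5 = floor((37 + 26)/56) = 1.
  m_6 = 56*1 - 26 = 30, d_6 = (1404 - 30^2)/56 = 504/56 = 9, a_6 = floor((37 + 30)/9) = 7.
  m_7 = 9*7 - 30 = 33, d_7 = (1404 - 33^2)/9 = 315/9 = 35, a_7 = floor((37 + 33)/35) = 2.
  m_8 = 35*2 - 33 = 37, d_8 = (1404 - 37^2)/35 = 35/35 = 1, a_8 = floor((37 + 37)/1) = 74.
  m_9 = 1*74 - 37 = 37, d_9 = (1404 - 37^2)/1 = 35/1 = 35: (m_9, d_9) = (m_1, d_1) = (37, 35), so from here the quotients repeat a_1, ..., a_8; the period length is 8.
Hence the expansion of sqrt(1404) is a_0 = 37 followed by the repeating block 2, 7, 1, 4, 1, 7, 2, 74 (period 8).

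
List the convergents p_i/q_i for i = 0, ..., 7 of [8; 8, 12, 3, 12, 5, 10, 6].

8/1, 65/8, 788/97, 2429/299, 29936/3685, 152109/18724, 1551026/190925, 9458265/1164274

Using the convergent recurrence p_i = a_i*p_{i-1} + p_{i-2}, q_i = a_i*q_{i-1} + q_{i-2} with p_{-2}=0, p_{-1}=1, q_{-2}=1, q_{-1}=0:
  i=0: a_0=8, p_0 = 8*1 + 0 = 8, q_0 = 8*0 + 1 = 1.
  i=1: a_1=8, p_1 = 8*8 + 1 = 65, q_1 = 8*1 + 0 = 8.
  i=2: a_2=12, p_2 = 12*65 + 8 = 788, q_2 = 12*8 + 1 = 97.
  i=3: a_3=3, p_3 = 3*788 + 65 = 2429, q_3 = 3*97 + 8 = 299.
  i=4: a_4=12, p_4 = 12*2429 + 788 = 29936, q_4 = 12*299 + 97 = 3685.
  i=5: a_5=5, p_5 = 5*29936 + 2429 = 152109, q_5 = 5*3685 + 299 = 18724.
  i=6: a_6=10, p_6 = 10*152109 + 29936 = 1551026, q_6 = 10*18724 + 3685 = 190925.
  i=7: a_7=6, p_7 = 6*1551026 + 152109 = 9458265, q_7 = 6*190925 + 18724 = 1164274.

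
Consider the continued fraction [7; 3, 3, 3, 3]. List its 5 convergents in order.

Using the convergent recurrence p_i = a_i*p_{i-1} + p_{i-2}, q_i = a_i*q_{i-1} + q_{i-2} with p_{-2}=0, p_{-1}=1, q_{-2}=1, q_{-1}=0:
  i=0: a_0=7, p_0 = 7*1 + 0 = 7, q_0 = 7*0 + 1 = 1.
  i=1: a_1=3, p_1 = 3*7 + 1 = 22, q_1 = 3*1 + 0 = 3.
  i=2: a_2=3, p_2 = 3*22 + 7 = 73, q_2 = 3*3 + 1 = 10.
  i=3: a_3=3, p_3 = 3*73 + 22 = 241, q_3 = 3*10 + 3 = 33.
  i=4: a_4=3, p_4 = 3*241 + 73 = 796, q_4 = 3*33 + 10 = 109.

7/1, 22/3, 73/10, 241/33, 796/109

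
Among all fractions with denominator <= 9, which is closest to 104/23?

Expand x = 104/23 as a continued fraction with the Euclidean algorithm:
  104 = 4*23 + 12, so a_0 = 4.
  23 = 1*12 + 11, so a_1 = 1.
  12 = 1*11 + 1, so a_2 = 1.
  11 = 11*1 + 0, so a_3 = 11.
so x = [4; 1, 1, 11].
Convergents (p_i = a_i*p_{i-1} + p_{i-2}, q_i = a_i*q_{i-1} + q_{i-2} with p_{-2}=0, p_{-1}=1, q_{-2}=1, q_{-1}=0), until the denominator exceeds 9:
  i=0: a_0=4, p_0 = 4*1 + 0 = 4, q_0 = 4*0 + 1 = 1.
  i=1: a_1=1, p_1 = 1*4 + 1 = 5, q_1 = 1*1 + 0 = 1.
  i=2: a_2=1, p_2 = 1*5 + 4 = 9, q_2 = 1*1 + 1 = 2.
  i=3: a_3=11, p_3 = 11*9 + 5 = 104, q_3 = 11*2 + 1 = 23.
q_3 = 23 > 9, so the last convergent with denominator <= 9 is p_2/q_2 = 9/2.
The closest fraction with denominator <= 9 is either p_2/q_2 or the intermediate fraction (k*p_2 + p_1)/(k*q_2 + q_1) with the largest k >= 1 whose denominator stays <= 9; these approach x as k grows, and every other convergent or intermediate fraction in range is farther away.
Largest k: floor((9 - q_1)/q_2) = floor((9 - 1)/2) = 4.
That gives (4*9 + 5)/(4*2 + 1) = 41/9.
Compare the errors: |x - 9/2| = |104*2 - 9*23|/(23*2) = 1/46, and |x - 41/9| = |104*9 - 41*23|/(23*9) = 7/207.
Cross-multiplying, 1*207 = 207 < 322 = 7*46, so 1/46 is smaller: the convergent 9/2 is closer to x than 41/9.

9/2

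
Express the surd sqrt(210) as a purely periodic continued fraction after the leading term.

Write x_i = (sqrt(210) + m_i)/d_i with (m_0, d_0) = (0, 1). a_0 = floor(sqrt(210)) = 14, since 14^2 = 196 <= 210 < 225 = 15^2.
Iterate m_{i+1} = d_i*a_i - m_i, d_{i+1} = (210 - m_{i+1}^2)/d_i, a_{i+1} = floor((a_0 + m_{i+1})/d_{i+1}):
  m_1 = 1*14 - 0 = 14, d_1 = (210 - 14^2)/1 = 14/1 = 14, a_1 = floor((14 + 14)/14) = 2.
  m_2 = 14*2 - 14 = 14, d_2 = (210 - 14^2)/14 = 14/14 = 1, a_2 = floor((14 + 14)/1) = 28.
  m_3 = 1*28 - 14 = 14, d_3 = (210 - 14^2)/1 = 14/1 = 14: (m_3, d_3) = (m_1, d_1) = (14, 14), so from here the quotients repeat a_1, a_2; the period length is 2.
Hence the expansion of sqrt(210) is a_0 = 14 followed by the repeating block 2, 28 (period 2).

[14; (2, 28)]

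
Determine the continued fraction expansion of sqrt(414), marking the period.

[20; (2, 1, 7, 2, 7, 1, 2, 40)]

Write x_i = (sqrt(414) + m_i)/d_i with (m_0, d_0) = (0, 1). a_0 = floor(sqrt(414)) = 20, since 20^2 = 400 <= 414 < 441 = 21^2.
Iterate m_{i+1} = d_i*a_i - m_i, d_{i+1} = (414 - m_{i+1}^2)/d_i, a_{i+1} = floor((a_0 + m_{i+1})/d_{i+1}):
  m_1 = 1*20 - 0 = 20, d_1 = (414 - 20^2)/1 = 14/1 = 14, a_1 = floor((20 + 20)/14) = 2.
  m_2 = 14*2 - 20 = 8, d_2 = (414 - 8^2)/14 = 350/14 = 25, a_2 = floor((20 + 8)/25) = 1.
  m_3 = 25*1 - 8 = 17, d_3 = (414 - 17^2)/25 = 125/25 = 5, a_3 = floor((20 + 17)/5) = 7.
  m_4 = 5*7 - 17 = 18, d_4 = (414 - 18^2)/5 = 90/5 = 18, a_4 = floor((20 + 18)/18) = 2.
  m_5 = 18*2 - 18 = 18, d_5 = (414 - 18^2)/18 = 90/18 = 5, a_5 = floor((20 + 18)/5) = 7.
  m_6 = 5*7 - 18 = 17, d_6 = (414 - 17^2)/5 = 125/5 = 25, a_6 = floor((20 + 17)/25) = 1.
  m_7 = 25*1 - 17 = 8, d_7 = (414 - 8^2)/25 = 350/25 = 14, a_7 = floor((20 + 8)/14) = 2.
  m_8 = 14*2 - 8 = 20, d_8 = (414 - 20^2)/14 = 14/14 = 1, a_8 = floor((20 + 20)/1) = 40.
  m_9 = 1*40 - 20 = 20, d_9 = (414 - 20^2)/1 = 14/1 = 14: (m_9, d_9) = (m_1, d_1) = (20, 14), so from here the quotients repeat a_1, ..., a_8; the period length is 8.
Hence the expansion of sqrt(414) is a_0 = 20 followed by the repeating block 2, 1, 7, 2, 7, 1, 2, 40 (period 8).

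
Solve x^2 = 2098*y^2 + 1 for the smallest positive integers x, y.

First expand sqrt(2098) as a continued fraction. With x_i = (sqrt(2098) + m_i)/d_i and (m_0, d_0) = (0, 1): a_0 = floor(sqrt(2098)) = 45, since 45^2 = 2025 <= 2098 < 2116 = 46^2.
Iterate m_{i+1} = d_i*a_i - m_i, d_{i+1} = (2098 - m_{i+1}^2)/d_i, a_{i+1} = floor((a_0 + m_{i+1})/d_{i+1}):
  m_1 = 1*45 - 0 = 45, d_1 = (2098 - 45^2)/1 = 73/1 = 73, a_1 = floor((45 + 45)/73) = 1.
  m_2 = 73*1 - 45 = 28, d_2 = (2098 - 28^2)/73 = 1314/73 = 18, a_2 = floor((45 + 28)/18) = 4.
  m_3 = 18*4 - 28 = 44, d_3 = (2098 - 44^2)/18 = 162/18 = 9, a_3 = floor((45 + 44)/9) = 9.
  m_4 = 9*9 - 44 = 37, d_4 = (2098 - 37^2)/9 = 729/9 = 81, a_4 = floor((45 + 37)/81) = 1.
  m_5 = 81*1 - 37 = 44, d_5 = (2098 - 44^2)/81 = 162/81 = 2, a_5 = floor((45 + 44)/2) = 44.
  m_6 = 2*44 - 44 = 44, d_6 = (2098 - 44^2)/2 = 162/2 = 81, a_6 = floor((45 + 44)/81) = 1.
  m_7 = 81*1 - 44 = 37, d_7 = (2098 - 37^2)/81 = 729/81 = 9, a_7 = floor((45 + 37)/9) = 9.
  m_8 = 9*9 - 37 = 44, d_8 = (2098 - 44^2)/9 = 162/9 = 18, a_8 = floor((45 + 44)/18) = 4.
  m_9 = 18*4 - 44 = 28, d_9 = (2098 - 28^2)/18 = 1314/18 = 73, a_9 = floor((45 + 28)/73) = 1.
  m_10 = 73*1 - 28 = 45, d_10 = (2098 - 45^2)/73 = 73/73 = 1, a_10 = floor((45 + 45)/1) = 90.
  m_11 = 1*90 - 45 = 45, d_11 = (2098 - 45^2)/1 = 73/1 = 73: (m_11, d_11) = (m_1, d_1) = (45, 73), so from here the quotients repeat a_1, ..., a_10; the period length is 10.
So sqrt(2098) = [45; (1, 4, 9, 1, 44, 1, 9, 4, 1, 90)] with period length k = 10.
k is even, so the fundamental solution of x^2 - 2098y^2 = 1 is (p_{k-1}, q_{k-1}) = (p_9, q_9); compute convergents through index 9.
Convergents (p_i = a_i*p_{i-1} + p_{i-2}, q_i = a_i*q_{i-1} + q_{i-2} with p_{-2}=0, p_{-1}=1, q_{-2}=1, q_{-1}=0):
  i=0: a_0=45, p_0 = 45*1 + 0 = 45, q_0 = 45*0 + 1 = 1.
  i=1: a_1=1, p_1 = 1*45 + 1 = 46, q_1 = 1*1 + 0 = 1.
  i=2: a_2=4, p_2 = 4*46 + 45 = 229, q_2 = 4*1 + 1 = 5.
  i=3: a_3=9, p_3 = 9*229 + 46 = 2107, q_3 = 9*5 + 1 = 46.
  i=4: a_4=1, p_4 = 1*2107 + 229 = 2336, q_4 = 1*46 + 5 = 51.
  i=5: a_5=44, p_5 = 44*2336 + 2107 = 104891, q_5 = 44*51 + 46 = 2290.
  i=6: a_6=1, p_6 = 1*104891 + 2336 = 107227, q_6 = 1*2290 + 51 = 2341.
  i=7: a_7=9, p_7 = 9*107227 + 104891 = 1069934, q_7 = 9*2341 + 2290 = 23359.
  i=8: a_8=4, p_8 = 4*1069934 + 107227 = 4386963, q_8 = 4*23359 + 2341 = 95777.
  i=9: a_9=1, p_9 = 1*4386963 + 1069934 = 5456897, q_9 = 1*95777 + 23359 = 119136.
Check: 5456897^2 - 2098*119136^2 = 29777724868609 - 29777724868608 = 1, so (x, y) = (5456897, 119136) solves the equation, and by the theorem it is the least positive solution.

(x, y) = (5456897, 119136)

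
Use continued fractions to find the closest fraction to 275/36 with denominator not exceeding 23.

84/11

Expand x = 275/36 as a continued fraction with the Euclidean algorithm:
  275 = 7*36 + 23, so a_0 = 7.
  36 = 1*23 + 13, so a_1 = 1.
  23 = 1*13 + 10, so a_2 = 1.
  13 = 1*10 + 3, so a_3 = 1.
  10 = 3*3 + 1, so a_4 = 3.
  3 = 3*1 + 0, so a_5 = 3.
so x = [7; 1, 1, 1, 3, 3].
Convergents (p_i = a_i*p_{i-1} + p_{i-2}, q_i = a_i*q_{i-1} + q_{i-2} with p_{-2}=0, p_{-1}=1, q_{-2}=1, q_{-1}=0), until the denominator exceeds 23:
  i=0: a_0=7, p_0 = 7*1 + 0 = 7, q_0 = 7*0 + 1 = 1.
  i=1: a_1=1, p_1 = 1*7 + 1 = 8, q_1 = 1*1 + 0 = 1.
  i=2: a_2=1, p_2 = 1*8 + 7 = 15, q_2 = 1*1 + 1 = 2.
  i=3: a_3=1, p_3 = 1*15 + 8 = 23, q_3 = 1*2 + 1 = 3.
  i=4: a_4=3, p_4 = 3*23 + 15 = 84, q_4 = 3*3 + 2 = 11.
  i=5: a_5=3, p_5 = 3*84 + 23 = 275, q_5 = 3*11 + 3 = 36.
q_5 = 36 > 23, so the last convergent with denominator <= 23 is p_4/q_4 = 84/11.
The closest fraction with denominator <= 23 is either p_4/q_4 or the intermediate fraction (k*p_4 + p_3)/(k*q_4 + q_3) with the largest k >= 1 whose denominator stays <= 23; these approach x as k grows, and every other convergent or intermediate fraction in range is farther away.
Largest k: floor((23 - q_3)/q_4) = floor((23 - 3)/11) = 1.
That gives (1*84 + 23)/(1*11 + 3) = 107/14.
Compare the errors: |x - 84/11| = |275*11 - 84*36|/(36*11) = 1/396, and |x - 107/14| = |275*14 - 107*36|/(36*14) = 2/504.
Cross-multiplying, 1*504 = 504 < 792 = 2*396, so 1/396 is smaller: the convergent 84/11 is closer to x than 107/14.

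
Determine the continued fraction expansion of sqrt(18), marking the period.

[4; (4, 8)]

Write x_i = (sqrt(18) + m_i)/d_i with (m_0, d_0) = (0, 1). a_0 = floor(sqrt(18)) = 4, since 4^2 = 16 <= 18 < 25 = 5^2.
Iterate m_{i+1} = d_i*a_i - m_i, d_{i+1} = (18 - m_{i+1}^2)/d_i, a_{i+1} = floor((a_0 + m_{i+1})/d_{i+1}):
  m_1 = 1*4 - 0 = 4, d_1 = (18 - 4^2)/1 = 2/1 = 2, a_1 = floor((4 + 4)/2) = 4.
  m_2 = 2*4 - 4 = 4, d_2 = (18 - 4^2)/2 = 2/2 = 1, a_2 = floor((4 + 4)/1) = 8.
  m_3 = 1*8 - 4 = 4, d_3 = (18 - 4^2)/1 = 2/1 = 2: (m_3, d_3) = (m_1, d_1) = (4, 2), so from here the quotients repeat a_1, a_2; the period length is 2.
Hence the expansion of sqrt(18) is a_0 = 4 followed by the repeating block 4, 8 (period 2).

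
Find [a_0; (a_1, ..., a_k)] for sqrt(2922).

[54; (18, 108)]

Write x_i = (sqrt(2922) + m_i)/d_i with (m_0, d_0) = (0, 1). a_0 = floor(sqrt(2922)) = 54, since 54^2 = 2916 <= 2922 < 3025 = 55^2.
Iterate m_{i+1} = d_i*a_i - m_i, d_{i+1} = (2922 - m_{i+1}^2)/d_i, a_{i+1} = floor((a_0 + m_{i+1})/d_{i+1}):
  m_1 = 1*54 - 0 = 54, d_1 = (2922 - 54^2)/1 = 6/1 = 6, a_1 = floor((54 + 54)/6) = 18.
  m_2 = 6*18 - 54 = 54, d_2 = (2922 - 54^2)/6 = 6/6 = 1, a_2 = floor((54 + 54)/1) = 108.
  m_3 = 1*108 - 54 = 54, d_3 = (2922 - 54^2)/1 = 6/1 = 6: (m_3, d_3) = (m_1, d_1) = (54, 6), so from here the quotients repeat a_1, a_2; the period length is 2.
Hence the expansion of sqrt(2922) is a_0 = 54 followed by the repeating block 18, 108 (period 2).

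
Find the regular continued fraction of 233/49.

Run the Euclidean algorithm on 233 and 49; the successive quotients are the partial quotients a_0, a_1, ... (each step inverts the fractional part left over by the previous one):
  233 = 4*49 + 37, so a_0 = 4.
  49 = 1*37 + 12, so a_1 = 1.
  37 = 3*12 + 1, so a_2 = 3.
  12 = 12*1 + 0, so a_3 = 12.
The remainder reaches 0 after 4 divisions, so the expansion has 4 partial quotients, read off in order.

[4; 1, 3, 12]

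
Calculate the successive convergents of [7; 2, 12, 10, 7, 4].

7/1, 15/2, 187/25, 1885/252, 13382/1789, 55413/7408

Using the convergent recurrence p_i = a_i*p_{i-1} + p_{i-2}, q_i = a_i*q_{i-1} + q_{i-2} with p_{-2}=0, p_{-1}=1, q_{-2}=1, q_{-1}=0:
  i=0: a_0=7, p_0 = 7*1 + 0 = 7, q_0 = 7*0 + 1 = 1.
  i=1: a_1=2, p_1 = 2*7 + 1 = 15, q_1 = 2*1 + 0 = 2.
  i=2: a_2=12, p_2 = 12*15 + 7 = 187, q_2 = 12*2 + 1 = 25.
  i=3: a_3=10, p_3 = 10*187 + 15 = 1885, q_3 = 10*25 + 2 = 252.
  i=4: a_4=7, p_4 = 7*1885 + 187 = 13382, q_4 = 7*252 + 25 = 1789.
  i=5: a_5=4, p_5 = 4*13382 + 1885 = 55413, q_5 = 4*1789 + 252 = 7408.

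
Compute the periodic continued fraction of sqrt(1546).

Write x_i = (sqrt(1546) + m_i)/d_i with (m_0, d_0) = (0, 1). a_0 = floor(sqrt(1546)) = 39, since 39^2 = 1521 <= 1546 < 1600 = 40^2.
Iterate m_{i+1} = d_i*a_i - m_i, d_{i+1} = (1546 - m_{i+1}^2)/d_i, a_{i+1} = floor((a_0 + m_{i+1})/d_{i+1}):
  m_1 = 1*39 - 0 = 39, d_1 = (1546 - 39^2)/1 = 25/1 = 25, a_1 = floor((39 + 39)/25) = 3.
  m_2 = 25*3 - 39 = 36, d_2 = (1546 - 36^2)/25 = 250/25 = 10, a_2 = floor((39 + 36)/10) = 7.
  m_3 = 10*7 - 36 = 34, d_3 = (1546 - 34^2)/10 = 390/10 = 39, a_3 = floor((39 + 34)/39) = 1.
  m_4 = 39*1 - 34 = 5, d_4 = (1546 - 5^2)/39 = 1521/39 = 39, a_4 = floor((39 + 5)/39) = 1.
  m_5 = 39*1 - 5 = 34, d_5 = (1546 - 34^2)/39 = 390/39 = 10, a_5 = floor((39 + 34)/10) = 7.
  m_6 = 10*7 - 34 = 36, d_6 = (1546 - 36^2)/10 = 250/10 = 25, a_6 = floor((39 + 36)/25) = 3.
  m_7 = 25*3 - 36 = 39, d_7 = (1546 - 39^2)/25 = 25/25 = 1, a_7 = floor((39 + 39)/1) = 78.
  m_8 = 1*78 - 39 = 39, d_8 = (1546 - 39^2)/1 = 25/1 = 25: (m_8, d_8) = (m_1, d_1) = (39, 25), so from here the quotients repeat a_1, ..., a_7; the period length is 7.
Hence the expansion of sqrt(1546) is a_0 = 39 followed by the repeating block 3, 7, 1, 1, 7, 3, 78 (period 7).

[39; (3, 7, 1, 1, 7, 3, 78)]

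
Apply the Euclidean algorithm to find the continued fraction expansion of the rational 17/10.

Run the Euclidean algorithm on 17 and 10; the successive quotients are the partial quotients a_0, a_1, ... (each step inverts the fractional part left over by the previous one):
  17 = 1*10 + 7, so a_0 = 1.
  10 = 1*7 + 3, so a_1 = 1.
  7 = 2*3 + 1, so a_2 = 2.
  3 = 3*1 + 0, so a_3 = 3.
The remainder reaches 0 after 4 divisions, so the expansion has 4 partial quotients, read off in order.

[1; 1, 2, 3]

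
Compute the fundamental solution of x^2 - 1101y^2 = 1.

First expand sqrt(1101) as a continued fraction. With x_i = (sqrt(1101) + m_i)/d_i and (m_0, d_0) = (0, 1): a_0 = floor(sqrt(1101)) = 33, since 33^2 = 1089 <= 1101 < 1156 = 34^2.
Iterate m_{i+1} = d_i*a_i - m_i, d_{i+1} = (1101 - m_{i+1}^2)/d_i, a_{i+1} = floor((a_0 + m_{i+1})/d_{i+1}):
  m_1 = 1*33 - 0 = 33, d_1 = (1101 - 33^2)/1 = 12/1 = 12, a_1 = floor((33 + 33)/12) = 5.
  m_2 = 12*5 - 33 = 27, d_2 = (1101 - 27^2)/12 = 372/12 = 31, a_2 = floor((33 + 27)/31) = 1.
  m_3 = 31*1 - 27 = 4, d_3 = (1101 - 4^2)/31 = 1085/31 = 35, a_3 = floor((33 + 4)/35) = 1.
  m_4 = 35*1 - 4 = 31, d_4 = (1101 - 31^2)/35 = 140/35 = 4, a_4 = floor((33 + 31)/4) = 16.
  m_5 = 4*16 - 31 = 33, d_5 = (1101 - 33^2)/4 = 12/4 = 3, a_5 = floor((33 + 33)/3) = 22.
  m_6 = 3*22 - 33 = 33, d_6 = (1101 - 33^2)/3 = 12/3 = 4, a_6 = floor((33 + 33)/4) = 16.
  m_7 = 4*16 - 33 = 31, d_7 = (1101 - 31^2)/4 = 140/4 = 35, a_7 = floor((33 + 31)/35) = 1.
  m_8 = 35*1 - 31 = 4, d_8 = (1101 - 4^2)/35 = 1085/35 = 31, a_8 = floor((33 + 4)/31) = 1.
  m_9 = 31*1 - 4 = 27, d_9 = (1101 - 27^2)/31 = 372/31 = 12, a_9 = floor((33 + 27)/12) = 5.
  m_10 = 12*5 - 27 = 33, d_10 = (1101 - 33^2)/12 = 12/12 = 1, a_10 = floor((33 + 33)/1) = 66.
  m_11 = 1*66 - 33 = 33, d_11 = (1101 - 33^2)/1 = 12/1 = 12: (m_11, d_11) = (m_1, d_1) = (33, 12), so from here the quotients repeat a_1, ..., a_10; the period length is 10.
So sqrt(1101) = [33; (5, 1, 1, 16, 22, 16, 1, 1, 5, 66)] with period length k = 10.
k is even, so the fundamental solution of x^2 - 1101y^2 = 1 is (p_{k-1}, q_{k-1}) = (p_9, q_9); compute convergents through index 9.
Convergents (p_i = a_i*p_{i-1} + p_{i-2}, q_i = a_i*q_{i-1} + q_{i-2} with p_{-2}=0, p_{-1}=1, q_{-2}=1, q_{-1}=0):
  i=0: a_0=33, p_0 = 33*1 + 0 = 33, q_0 = 33*0 + 1 = 1.
  i=1: a_1=5, p_1 = 5*33 + 1 = 166, q_1 = 5*1 + 0 = 5.
  i=2: a_2=1, p_2 = 1*166 + 33 = 199, q_2 = 1*5 + 1 = 6.
  i=3: a_3=1, p_3 = 1*199 + 166 = 365, q_3 = 1*6 + 5 = 11.
  i=4: a_4=16, p_4 = 16*365 + 199 = 6039, q_4 = 16*11 + 6 = 182.
  i=5: a_5=22, p_5 = 22*6039 + 365 = 133223, q_5 = 22*182 + 11 = 4015.
  i=6: a_6=16, p_6 = 16*133223 + 6039 = 2137607, q_6 = 16*4015 + 182 = 64422.
  i=7: a_7=1, p_7 = 1*2137607 + 133223 = 2270830, q_7 = 1*64422 + 4015 = 68437.
  i=8: a_8=1, p_8 = 1*2270830 + 2137607 = 4408437, q_8 = 1*68437 + 64422 = 132859.
  i=9: a_9=5, p_9 = 5*4408437 + 2270830 = 24313015, q_9 = 5*132859 + 68437 = 732732.
Check: 24313015^2 - 1101*732732^2 = 591122698390225 - 591122698390224 = 1, so (x, y) = (24313015, 732732) solves the equation, and by the theorem it is the least positive solution.

(x, y) = (24313015, 732732)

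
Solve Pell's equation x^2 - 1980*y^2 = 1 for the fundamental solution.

(x, y) = (89, 2)

First expand sqrt(1980) as a continued fraction. With x_i = (sqrt(1980) + m_i)/d_i and (m_0, d_0) = (0, 1): a_0 = floor(sqrt(1980)) = 44, since 44^2 = 1936 <= 1980 < 2025 = 45^2.
Iterate m_{i+1} = d_i*a_i - m_i, d_{i+1} = (1980 - m_{i+1}^2)/d_i, a_{i+1} = floor((a_0 + m_{i+1})/d_{i+1}):
  m_1 = 1*44 - 0 = 44, d_1 = (1980 - 44^2)/1 = 44/1 = 44, a_1 = floor((44 + 44)/44) = 2.
  m_2 = 44*2 - 44 = 44, d_2 = (1980 - 44^2)/44 = 44/44 = 1, a_2 = floor((44 + 44)/1) = 88.
  m_3 = 1*88 - 44 = 44, d_3 = (1980 - 44^2)/1 = 44/1 = 44: (m_3, d_3) = (m_1, d_1) = (44, 44), so from here the quotients repeat a_1, a_2; the period length is 2.
So sqrt(1980) = [44; (2, 88)] with period length k = 2.
k is even, so the fundamental solution of x^2 - 1980y^2 = 1 is (p_{k-1}, q_{k-1}) = (p_1, q_1); compute convergents through index 1.
Convergents (p_i = a_i*p_{i-1} + p_{i-2}, q_i = a_i*q_{i-1} + q_{i-2} with p_{-2}=0, p_{-1}=1, q_{-2}=1, q_{-1}=0):
  i=0: a_0=44, p_0 = 44*1 + 0 = 44, q_0 = 44*0 + 1 = 1.
  i=1: a_1=2, p_1 = 2*44 + 1 = 89, q_1 = 2*1 + 0 = 2.
Check: 89^2 - 1980*2^2 = 7921 - 7920 = 1, so (x, y) = (89, 2) solves the equation, and by the theorem it is the least positive solution.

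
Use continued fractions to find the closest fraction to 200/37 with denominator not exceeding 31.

Expand x = 200/37 as a continued fraction with the Euclidean algorithm:
  200 = 5*37 + 15, so a_0 = 5.
  37 = 2*15 + 7, so a_1 = 2.
  15 = 2*7 + 1, so a_2 = 2.
  7 = 7*1 + 0, so a_3 = 7.
so x = [5; 2, 2, 7].
Convergents (p_i = a_i*p_{i-1} + p_{i-2}, q_i = a_i*q_{i-1} + q_{i-2} with p_{-2}=0, p_{-1}=1, q_{-2}=1, q_{-1}=0), until the denominator exceeds 31:
  i=0: a_0=5, p_0 = 5*1 + 0 = 5, q_0 = 5*0 + 1 = 1.
  i=1: a_1=2, p_1 = 2*5 + 1 = 11, q_1 = 2*1 + 0 = 2.
  i=2: a_2=2, p_2 = 2*11 + 5 = 27, q_2 = 2*2 + 1 = 5.
  i=3: a_3=7, p_3 = 7*27 + 11 = 200, q_3 = 7*5 + 2 = 37.
q_3 = 37 > 31, so the last convergent with denominator <= 31 is p_2/q_2 = 27/5.
The closest fraction with denominator <= 31 is either p_2/q_2 or the intermediate fraction (k*p_2 + p_1)/(k*q_2 + q_1) with the largest k >= 1 whose denominator stays <= 31; these approach x as k grows, and every other convergent or intermediate fraction in range is farther away.
Largest k: floor((31 - q_1)/q_2) = floor((31 - 2)/5) = 5.
That gives (5*27 + 11)/(5*5 + 2) = 146/27.
Compare the errors: |x - 27/5| = |200*5 - 27*37|/(37*5) = 1/185, and |x - 146/27| = |200*27 - 146*37|/(37*27) = 2/999.
Cross-multiplying, 2*185 = 370 < 999 = 1*999, so 2/999 is smaller: the intermediate fraction 146/27 is closer to x than 27/5.

146/27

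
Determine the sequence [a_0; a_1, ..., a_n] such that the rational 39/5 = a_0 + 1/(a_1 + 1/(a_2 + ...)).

[7; 1, 4]

Run the Euclidean algorithm on 39 and 5; the successive quotients are the partial quotients a_0, a_1, ... (each step inverts the fractional part left over by the previous one):
  39 = 7*5 + 4, so a_0 = 7.
  5 = 1*4 + 1, so a_1 = 1.
  4 = 4*1 + 0, so a_2 = 4.
The remainder reaches 0 after 3 divisions, so the expansion has 3 partial quotients, read off in order.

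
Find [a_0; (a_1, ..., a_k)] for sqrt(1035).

[32; (5, 1, 5, 64)]

Write x_i = (sqrt(1035) + m_i)/d_i with (m_0, d_0) = (0, 1). a_0 = floor(sqrt(1035)) = 32, since 32^2 = 1024 <= 1035 < 1089 = 33^2.
Iterate m_{i+1} = d_i*a_i - m_i, d_{i+1} = (1035 - m_{i+1}^2)/d_i, a_{i+1} = floor((a_0 + m_{i+1})/d_{i+1}):
  m_1 = 1*32 - 0 = 32, d_1 = (1035 - 32^2)/1 = 11/1 = 11, a_1 = floor((32 + 32)/11) = 5.
  m_2 = 11*5 - 32 = 23, d_2 = (1035 - 23^2)/11 = 506/11 = 46, a_2 = floor((32 + 23)/46) = 1.
  m_3 = 46*1 - 23 = 23, d_3 = (1035 - 23^2)/46 = 506/46 = 11, a_3 = floor((32 + 23)/11) = 5.
  m_4 = 11*5 - 23 = 32, d_4 = (1035 - 32^2)/11 = 11/11 = 1, a_4 = floor((32 + 32)/1) = 64.
  m_5 = 1*64 - 32 = 32, d_5 = (1035 - 32^2)/1 = 11/1 = 11: (m_5, d_5) = (m_1, d_1) = (32, 11), so from here the quotients repeat a_1, ..., a_4; the period length is 4.
Hence the expansion of sqrt(1035) is a_0 = 32 followed by the repeating block 5, 1, 5, 64 (period 4).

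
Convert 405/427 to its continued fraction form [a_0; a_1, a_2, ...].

[0; 1, 18, 2, 2, 4]

Run the Euclidean algorithm on 405 and 427; the successive quotients are the partial quotients a_0, a_1, ... (each step inverts the fractional part left over by the previous one):
  405 = 0*427 + 405, so a_0 = 0.
  427 = 1*405 + 22, so a_1 = 1.
  405 = 18*22 + 9, so a_2 = 18.
  22 = 2*9 + 4, so a_3 = 2.
  9 = 2*4 + 1, so a_4 = 2.
  4 = 4*1 + 0, so a_5 = 4.
The remainder reaches 0 after 6 divisions, so the expansion has 6 partial quotients, read off in order.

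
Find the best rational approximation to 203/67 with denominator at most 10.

3/1

Expand x = 203/67 as a continued fraction with the Euclidean algorithm:
  203 = 3*67 + 2, so a_0 = 3.
  67 = 33*2 + 1, so a_1 = 33.
  2 = 2*1 + 0, so a_2 = 2.
so x = [3; 33, 2].
Convergents (p_i = a_i*p_{i-1} + p_{i-2}, q_i = a_i*q_{i-1} + q_{i-2} with p_{-2}=0, p_{-1}=1, q_{-2}=1, q_{-1}=0), until the denominator exceeds 10:
  i=0: a_0=3, p_0 = 3*1 + 0 = 3, q_0 = 3*0 + 1 = 1.
  i=1: a_1=33, p_1 = 33*3 + 1 = 100, q_1 = 33*1 + 0 = 33.
q_1 = 33 > 10, so the last convergent with denominator <= 10 is p_0/q_0 = 3/1.
The closest fraction with denominator <= 10 is either p_0/q_0 or the intermediate fraction (k*p_0 + p_{-1})/(k*q_0 + q_{-1}) with the largest k >= 1 whose denominator stays <= 10; these approach x as k grows, and every other convergent or intermediate fraction in range is farther away.
Largest k: floor((10 - q_{-1})/q_0) = floor((10 - 0)/1) = 10 (using the seeds p_{-1} = 1, q_{-1} = 0).
That gives (10*3 + 1)/(10*1 + 0) = 31/10.
Compare the errors: |x - 3/1| = |203*1 - 3*67|/(67*1) = 2/67, and |x - 31/10| = |203*10 - 31*67|/(67*10) = 47/670.
Cross-multiplying, 2*670 = 1340 < 3149 = 47*67, so 2/67 is smaller: the convergent 3/1 is closer to x than 31/10.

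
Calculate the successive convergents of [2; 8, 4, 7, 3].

Using the convergent recurrence p_i = a_i*p_{i-1} + p_{i-2}, q_i = a_i*q_{i-1} + q_{i-2} with p_{-2}=0, p_{-1}=1, q_{-2}=1, q_{-1}=0:
  i=0: a_0=2, p_0 = 2*1 + 0 = 2, q_0 = 2*0 + 1 = 1.
  i=1: a_1=8, p_1 = 8*2 + 1 = 17, q_1 = 8*1 + 0 = 8.
  i=2: a_2=4, p_2 = 4*17 + 2 = 70, q_2 = 4*8 + 1 = 33.
  i=3: a_3=7, p_3 = 7*70 + 17 = 507, q_3 = 7*33 + 8 = 239.
  i=4: a_4=3, p_4 = 3*507 + 70 = 1591, q_4 = 3*239 + 33 = 750.

2/1, 17/8, 70/33, 507/239, 1591/750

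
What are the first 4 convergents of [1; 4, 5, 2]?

1/1, 5/4, 26/21, 57/46

Using the convergent recurrence p_i = a_i*p_{i-1} + p_{i-2}, q_i = a_i*q_{i-1} + q_{i-2} with p_{-2}=0, p_{-1}=1, q_{-2}=1, q_{-1}=0:
  i=0: a_0=1, p_0 = 1*1 + 0 = 1, q_0 = 1*0 + 1 = 1.
  i=1: a_1=4, p_1 = 4*1 + 1 = 5, q_1 = 4*1 + 0 = 4.
  i=2: a_2=5, p_2 = 5*5 + 1 = 26, q_2 = 5*4 + 1 = 21.
  i=3: a_3=2, p_3 = 2*26 + 5 = 57, q_3 = 2*21 + 4 = 46.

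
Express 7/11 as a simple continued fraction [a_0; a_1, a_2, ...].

Run the Euclidean algorithm on 7 and 11; the successive quotients are the partial quotients a_0, a_1, ... (each step inverts the fractional part left over by the previous one):
  7 = 0*11 + 7, so a_0 = 0.
  11 = 1*7 + 4, so a_1 = 1.
  7 = 1*4 + 3, so a_2 = 1.
  4 = 1*3 + 1, so a_3 = 1.
  3 = 3*1 + 0, so a_4 = 3.
The remainder reaches 0 after 5 divisions, so the expansion has 5 partial quotients, read off in order.

[0; 1, 1, 1, 3]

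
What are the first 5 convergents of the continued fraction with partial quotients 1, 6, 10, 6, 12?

1/1, 7/6, 71/61, 433/372, 5267/4525

Using the convergent recurrence p_i = a_i*p_{i-1} + p_{i-2}, q_i = a_i*q_{i-1} + q_{i-2} with p_{-2}=0, p_{-1}=1, q_{-2}=1, q_{-1}=0:
  i=0: a_0=1, p_0 = 1*1 + 0 = 1, q_0 = 1*0 + 1 = 1.
  i=1: a_1=6, p_1 = 6*1 + 1 = 7, q_1 = 6*1 + 0 = 6.
  i=2: a_2=10, p_2 = 10*7 + 1 = 71, q_2 = 10*6 + 1 = 61.
  i=3: a_3=6, p_3 = 6*71 + 7 = 433, q_3 = 6*61 + 6 = 372.
  i=4: a_4=12, p_4 = 12*433 + 71 = 5267, q_4 = 12*372 + 61 = 4525.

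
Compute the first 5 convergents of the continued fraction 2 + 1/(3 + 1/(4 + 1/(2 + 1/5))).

Using the convergent recurrence p_i = a_i*p_{i-1} + p_{i-2}, q_i = a_i*q_{i-1} + q_{i-2} with p_{-2}=0, p_{-1}=1, q_{-2}=1, q_{-1}=0:
  i=0: a_0=2, p_0 = 2*1 + 0 = 2, q_0 = 2*0 + 1 = 1.
  i=1: a_1=3, p_1 = 3*2 + 1 = 7, q_1 = 3*1 + 0 = 3.
  i=2: a_2=4, p_2 = 4*7 + 2 = 30, q_2 = 4*3 + 1 = 13.
  i=3: a_3=2, p_3 = 2*30 + 7 = 67, q_3 = 2*13 + 3 = 29.
  i=4: a_4=5, p_4 = 5*67 + 30 = 365, q_4 = 5*29 + 13 = 158.

2/1, 7/3, 30/13, 67/29, 365/158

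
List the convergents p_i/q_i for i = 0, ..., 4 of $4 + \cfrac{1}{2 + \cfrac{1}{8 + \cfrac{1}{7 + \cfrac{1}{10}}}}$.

4/1, 9/2, 76/17, 541/121, 5486/1227

Using the convergent recurrence p_i = a_i*p_{i-1} + p_{i-2}, q_i = a_i*q_{i-1} + q_{i-2} with p_{-2}=0, p_{-1}=1, q_{-2}=1, q_{-1}=0:
  i=0: a_0=4, p_0 = 4*1 + 0 = 4, q_0 = 4*0 + 1 = 1.
  i=1: a_1=2, p_1 = 2*4 + 1 = 9, q_1 = 2*1 + 0 = 2.
  i=2: a_2=8, p_2 = 8*9 + 4 = 76, q_2 = 8*2 + 1 = 17.
  i=3: a_3=7, p_3 = 7*76 + 9 = 541, q_3 = 7*17 + 2 = 121.
  i=4: a_4=10, p_4 = 10*541 + 76 = 5486, q_4 = 10*121 + 17 = 1227.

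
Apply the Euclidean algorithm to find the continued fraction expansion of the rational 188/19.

Run the Euclidean algorithm on 188 and 19; the successive quotients are the partial quotients a_0, a_1, ... (each step inverts the fractional part left over by the previous one):
  188 = 9*19 + 17, so a_0 = 9.
  19 = 1*17 + 2, so a_1 = 1.
  17 = 8*2 + 1, so a_2 = 8.
  2 = 2*1 + 0, so a_3 = 2.
The remainder reaches 0 after 4 divisions, so the expansion has 4 partial quotients, read off in order.

[9; 1, 8, 2]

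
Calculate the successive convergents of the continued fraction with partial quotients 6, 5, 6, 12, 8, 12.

Using the convergent recurrence p_i = a_i*p_{i-1} + p_{i-2}, q_i = a_i*q_{i-1} + q_{i-2} with p_{-2}=0, p_{-1}=1, q_{-2}=1, q_{-1}=0:
  i=0: a_0=6, p_0 = 6*1 + 0 = 6, q_0 = 6*0 + 1 = 1.
  i=1: a_1=5, p_1 = 5*6 + 1 = 31, q_1 = 5*1 + 0 = 5.
  i=2: a_2=6, p_2 = 6*31 + 6 = 192, q_2 = 6*5 + 1 = 31.
  i=3: a_3=12, p_3 = 12*192 + 31 = 2335, q_3 = 12*31 + 5 = 377.
  i=4: a_4=8, p_4 = 8*2335 + 192 = 18872, q_4 = 8*377 + 31 = 3047.
  i=5: a_5=12, p_5 = 12*18872 + 2335 = 228799, q_5 = 12*3047 + 377 = 36941.

6/1, 31/5, 192/31, 2335/377, 18872/3047, 228799/36941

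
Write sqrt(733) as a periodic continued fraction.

Write x_i = (sqrt(733) + m_i)/d_i with (m_0, d_0) = (0, 1). a_0 = floor(sqrt(733)) = 27, since 27^2 = 729 <= 733 < 784 = 28^2.
Iterate m_{i+1} = d_i*a_i - m_i, d_{i+1} = (733 - m_{i+1}^2)/d_i, a_{i+1} = floor((a_0 + m_{i+1})/d_{i+1}):
  m_1 = 1*27 - 0 = 27, d_1 = (733 - 27^2)/1 = 4/1 = 4, a_1 = floor((27 + 27)/4) = 13.
  m_2 = 4*13 - 27 = 25, d_2 = (733 - 25^2)/4 = 108/4 = 27, a_2 = floor((27 + 25)/27) = 1.
  m_3 = 27*1 - 25 = 2, d_3 = (733 - 2^2)/27 = 729/27 = 27, a_3 = floor((27 + 2)/27) = 1.
  m_4 = 27*1 - 2 = 25, d_4 = (733 - 25^2)/27 = 108/27 = 4, a_4 = floor((27 + 25)/4) = 13.
  m_5 = 4*13 - 25 = 27, d_5 = (733 - 27^2)/4 = 4/4 = 1, a_5 = floor((27 + 27)/1) = 54.
  m_6 = 1*54 - 27 = 27, d_6 = (733 - 27^2)/1 = 4/1 = 4: (m_6, d_6) = (m_1, d_1) = (27, 4), so from here the quotients repeat a_1, ..., a_5; the period length is 5.
Hence the expansion of sqrt(733) is a_0 = 27 followed by the repeating block 13, 1, 1, 13, 54 (period 5).

[27; (13, 1, 1, 13, 54)]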